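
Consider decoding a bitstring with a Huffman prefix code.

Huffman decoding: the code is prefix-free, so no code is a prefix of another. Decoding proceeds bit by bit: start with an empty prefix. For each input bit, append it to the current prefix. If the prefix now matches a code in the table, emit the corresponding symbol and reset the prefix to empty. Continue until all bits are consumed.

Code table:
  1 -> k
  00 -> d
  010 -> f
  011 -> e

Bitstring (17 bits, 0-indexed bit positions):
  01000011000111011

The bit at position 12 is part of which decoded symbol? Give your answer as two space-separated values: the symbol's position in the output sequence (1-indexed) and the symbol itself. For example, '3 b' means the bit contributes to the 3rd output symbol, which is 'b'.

Answer: 5 e

Derivation:
Bit 0: prefix='0' (no match yet)
Bit 1: prefix='01' (no match yet)
Bit 2: prefix='010' -> emit 'f', reset
Bit 3: prefix='0' (no match yet)
Bit 4: prefix='00' -> emit 'd', reset
Bit 5: prefix='0' (no match yet)
Bit 6: prefix='01' (no match yet)
Bit 7: prefix='011' -> emit 'e', reset
Bit 8: prefix='0' (no match yet)
Bit 9: prefix='00' -> emit 'd', reset
Bit 10: prefix='0' (no match yet)
Bit 11: prefix='01' (no match yet)
Bit 12: prefix='011' -> emit 'e', reset
Bit 13: prefix='1' -> emit 'k', reset
Bit 14: prefix='0' (no match yet)
Bit 15: prefix='01' (no match yet)
Bit 16: prefix='011' -> emit 'e', reset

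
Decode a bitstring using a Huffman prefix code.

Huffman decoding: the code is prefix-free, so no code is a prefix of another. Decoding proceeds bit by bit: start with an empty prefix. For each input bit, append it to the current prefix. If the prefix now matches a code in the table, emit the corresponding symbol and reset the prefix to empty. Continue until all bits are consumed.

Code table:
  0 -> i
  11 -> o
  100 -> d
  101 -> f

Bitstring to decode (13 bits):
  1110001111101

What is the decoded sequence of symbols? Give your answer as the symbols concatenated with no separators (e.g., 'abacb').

Answer: odioof

Derivation:
Bit 0: prefix='1' (no match yet)
Bit 1: prefix='11' -> emit 'o', reset
Bit 2: prefix='1' (no match yet)
Bit 3: prefix='10' (no match yet)
Bit 4: prefix='100' -> emit 'd', reset
Bit 5: prefix='0' -> emit 'i', reset
Bit 6: prefix='1' (no match yet)
Bit 7: prefix='11' -> emit 'o', reset
Bit 8: prefix='1' (no match yet)
Bit 9: prefix='11' -> emit 'o', reset
Bit 10: prefix='1' (no match yet)
Bit 11: prefix='10' (no match yet)
Bit 12: prefix='101' -> emit 'f', reset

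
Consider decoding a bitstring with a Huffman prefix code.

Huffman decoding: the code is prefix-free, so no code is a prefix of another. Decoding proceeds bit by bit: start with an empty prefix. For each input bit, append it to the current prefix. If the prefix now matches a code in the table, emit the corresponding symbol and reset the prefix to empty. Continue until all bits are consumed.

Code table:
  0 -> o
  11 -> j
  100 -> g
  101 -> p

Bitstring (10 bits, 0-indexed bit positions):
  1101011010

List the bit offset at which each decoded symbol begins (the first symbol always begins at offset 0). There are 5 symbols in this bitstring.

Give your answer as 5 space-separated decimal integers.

Answer: 0 2 3 6 9

Derivation:
Bit 0: prefix='1' (no match yet)
Bit 1: prefix='11' -> emit 'j', reset
Bit 2: prefix='0' -> emit 'o', reset
Bit 3: prefix='1' (no match yet)
Bit 4: prefix='10' (no match yet)
Bit 5: prefix='101' -> emit 'p', reset
Bit 6: prefix='1' (no match yet)
Bit 7: prefix='10' (no match yet)
Bit 8: prefix='101' -> emit 'p', reset
Bit 9: prefix='0' -> emit 'o', reset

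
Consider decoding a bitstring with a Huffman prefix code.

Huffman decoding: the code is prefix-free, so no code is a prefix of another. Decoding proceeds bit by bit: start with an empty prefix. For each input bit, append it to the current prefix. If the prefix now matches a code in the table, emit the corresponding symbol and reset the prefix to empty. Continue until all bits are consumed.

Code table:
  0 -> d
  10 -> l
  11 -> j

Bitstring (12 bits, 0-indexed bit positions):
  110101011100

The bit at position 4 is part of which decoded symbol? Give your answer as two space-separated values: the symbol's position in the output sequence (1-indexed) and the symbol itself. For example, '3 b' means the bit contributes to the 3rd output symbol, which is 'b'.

Bit 0: prefix='1' (no match yet)
Bit 1: prefix='11' -> emit 'j', reset
Bit 2: prefix='0' -> emit 'd', reset
Bit 3: prefix='1' (no match yet)
Bit 4: prefix='10' -> emit 'l', reset
Bit 5: prefix='1' (no match yet)
Bit 6: prefix='10' -> emit 'l', reset
Bit 7: prefix='1' (no match yet)
Bit 8: prefix='11' -> emit 'j', reset

Answer: 3 l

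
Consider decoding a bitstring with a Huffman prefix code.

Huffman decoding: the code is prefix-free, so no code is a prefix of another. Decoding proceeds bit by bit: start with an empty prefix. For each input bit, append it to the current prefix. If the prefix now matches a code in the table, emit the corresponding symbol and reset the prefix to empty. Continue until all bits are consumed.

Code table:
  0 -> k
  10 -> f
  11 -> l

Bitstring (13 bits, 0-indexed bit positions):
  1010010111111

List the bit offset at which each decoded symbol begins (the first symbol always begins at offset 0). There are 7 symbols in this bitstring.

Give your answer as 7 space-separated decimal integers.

Bit 0: prefix='1' (no match yet)
Bit 1: prefix='10' -> emit 'f', reset
Bit 2: prefix='1' (no match yet)
Bit 3: prefix='10' -> emit 'f', reset
Bit 4: prefix='0' -> emit 'k', reset
Bit 5: prefix='1' (no match yet)
Bit 6: prefix='10' -> emit 'f', reset
Bit 7: prefix='1' (no match yet)
Bit 8: prefix='11' -> emit 'l', reset
Bit 9: prefix='1' (no match yet)
Bit 10: prefix='11' -> emit 'l', reset
Bit 11: prefix='1' (no match yet)
Bit 12: prefix='11' -> emit 'l', reset

Answer: 0 2 4 5 7 9 11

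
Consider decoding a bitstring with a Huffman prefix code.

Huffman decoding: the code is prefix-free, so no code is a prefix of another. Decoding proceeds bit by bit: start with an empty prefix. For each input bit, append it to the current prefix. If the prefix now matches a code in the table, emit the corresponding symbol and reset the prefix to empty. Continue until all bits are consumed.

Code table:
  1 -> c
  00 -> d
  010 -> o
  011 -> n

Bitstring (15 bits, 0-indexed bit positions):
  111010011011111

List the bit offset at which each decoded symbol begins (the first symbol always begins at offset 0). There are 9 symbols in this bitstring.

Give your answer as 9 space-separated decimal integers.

Bit 0: prefix='1' -> emit 'c', reset
Bit 1: prefix='1' -> emit 'c', reset
Bit 2: prefix='1' -> emit 'c', reset
Bit 3: prefix='0' (no match yet)
Bit 4: prefix='01' (no match yet)
Bit 5: prefix='010' -> emit 'o', reset
Bit 6: prefix='0' (no match yet)
Bit 7: prefix='01' (no match yet)
Bit 8: prefix='011' -> emit 'n', reset
Bit 9: prefix='0' (no match yet)
Bit 10: prefix='01' (no match yet)
Bit 11: prefix='011' -> emit 'n', reset
Bit 12: prefix='1' -> emit 'c', reset
Bit 13: prefix='1' -> emit 'c', reset
Bit 14: prefix='1' -> emit 'c', reset

Answer: 0 1 2 3 6 9 12 13 14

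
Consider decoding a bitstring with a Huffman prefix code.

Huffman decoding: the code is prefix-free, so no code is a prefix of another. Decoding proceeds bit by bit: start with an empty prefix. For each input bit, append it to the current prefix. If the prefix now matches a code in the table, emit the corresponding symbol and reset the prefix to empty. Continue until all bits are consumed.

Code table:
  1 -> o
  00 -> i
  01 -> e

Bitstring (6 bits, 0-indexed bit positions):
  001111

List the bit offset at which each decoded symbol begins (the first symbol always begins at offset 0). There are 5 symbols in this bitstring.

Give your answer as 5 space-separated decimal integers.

Bit 0: prefix='0' (no match yet)
Bit 1: prefix='00' -> emit 'i', reset
Bit 2: prefix='1' -> emit 'o', reset
Bit 3: prefix='1' -> emit 'o', reset
Bit 4: prefix='1' -> emit 'o', reset
Bit 5: prefix='1' -> emit 'o', reset

Answer: 0 2 3 4 5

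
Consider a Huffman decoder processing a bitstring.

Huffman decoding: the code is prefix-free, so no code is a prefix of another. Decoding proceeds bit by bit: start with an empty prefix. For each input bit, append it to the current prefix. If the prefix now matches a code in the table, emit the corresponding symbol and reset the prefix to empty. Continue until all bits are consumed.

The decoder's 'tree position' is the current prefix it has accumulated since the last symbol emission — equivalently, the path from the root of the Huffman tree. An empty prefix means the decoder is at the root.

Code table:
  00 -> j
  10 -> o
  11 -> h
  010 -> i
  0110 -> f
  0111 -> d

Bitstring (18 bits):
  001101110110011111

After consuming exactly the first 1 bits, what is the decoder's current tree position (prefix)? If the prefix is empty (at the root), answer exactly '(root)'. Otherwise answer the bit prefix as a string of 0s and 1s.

Answer: 0

Derivation:
Bit 0: prefix='0' (no match yet)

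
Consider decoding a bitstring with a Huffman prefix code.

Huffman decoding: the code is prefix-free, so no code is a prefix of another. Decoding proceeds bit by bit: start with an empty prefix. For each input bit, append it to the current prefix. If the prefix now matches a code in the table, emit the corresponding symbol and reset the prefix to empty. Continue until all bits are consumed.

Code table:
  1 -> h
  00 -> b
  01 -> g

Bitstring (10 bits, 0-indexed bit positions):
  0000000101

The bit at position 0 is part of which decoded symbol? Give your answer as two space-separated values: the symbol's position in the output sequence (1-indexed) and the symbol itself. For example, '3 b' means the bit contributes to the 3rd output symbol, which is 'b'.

Answer: 1 b

Derivation:
Bit 0: prefix='0' (no match yet)
Bit 1: prefix='00' -> emit 'b', reset
Bit 2: prefix='0' (no match yet)
Bit 3: prefix='00' -> emit 'b', reset
Bit 4: prefix='0' (no match yet)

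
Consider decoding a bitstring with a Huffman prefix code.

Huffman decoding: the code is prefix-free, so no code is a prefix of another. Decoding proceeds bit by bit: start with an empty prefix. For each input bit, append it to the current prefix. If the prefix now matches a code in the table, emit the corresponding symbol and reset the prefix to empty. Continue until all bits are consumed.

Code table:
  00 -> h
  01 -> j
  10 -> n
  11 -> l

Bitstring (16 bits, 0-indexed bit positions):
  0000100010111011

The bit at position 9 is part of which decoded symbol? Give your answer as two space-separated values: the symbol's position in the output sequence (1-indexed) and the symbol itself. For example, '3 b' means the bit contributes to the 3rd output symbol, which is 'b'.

Bit 0: prefix='0' (no match yet)
Bit 1: prefix='00' -> emit 'h', reset
Bit 2: prefix='0' (no match yet)
Bit 3: prefix='00' -> emit 'h', reset
Bit 4: prefix='1' (no match yet)
Bit 5: prefix='10' -> emit 'n', reset
Bit 6: prefix='0' (no match yet)
Bit 7: prefix='00' -> emit 'h', reset
Bit 8: prefix='1' (no match yet)
Bit 9: prefix='10' -> emit 'n', reset
Bit 10: prefix='1' (no match yet)
Bit 11: prefix='11' -> emit 'l', reset
Bit 12: prefix='1' (no match yet)
Bit 13: prefix='10' -> emit 'n', reset

Answer: 5 n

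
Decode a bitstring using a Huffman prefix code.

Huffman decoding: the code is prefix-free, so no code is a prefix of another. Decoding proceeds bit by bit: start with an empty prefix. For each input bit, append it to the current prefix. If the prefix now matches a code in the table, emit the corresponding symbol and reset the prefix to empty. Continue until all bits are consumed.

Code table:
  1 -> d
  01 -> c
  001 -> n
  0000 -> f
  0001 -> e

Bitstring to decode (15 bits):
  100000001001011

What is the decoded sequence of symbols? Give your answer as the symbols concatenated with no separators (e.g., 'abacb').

Bit 0: prefix='1' -> emit 'd', reset
Bit 1: prefix='0' (no match yet)
Bit 2: prefix='00' (no match yet)
Bit 3: prefix='000' (no match yet)
Bit 4: prefix='0000' -> emit 'f', reset
Bit 5: prefix='0' (no match yet)
Bit 6: prefix='00' (no match yet)
Bit 7: prefix='000' (no match yet)
Bit 8: prefix='0001' -> emit 'e', reset
Bit 9: prefix='0' (no match yet)
Bit 10: prefix='00' (no match yet)
Bit 11: prefix='001' -> emit 'n', reset
Bit 12: prefix='0' (no match yet)
Bit 13: prefix='01' -> emit 'c', reset
Bit 14: prefix='1' -> emit 'd', reset

Answer: dfencd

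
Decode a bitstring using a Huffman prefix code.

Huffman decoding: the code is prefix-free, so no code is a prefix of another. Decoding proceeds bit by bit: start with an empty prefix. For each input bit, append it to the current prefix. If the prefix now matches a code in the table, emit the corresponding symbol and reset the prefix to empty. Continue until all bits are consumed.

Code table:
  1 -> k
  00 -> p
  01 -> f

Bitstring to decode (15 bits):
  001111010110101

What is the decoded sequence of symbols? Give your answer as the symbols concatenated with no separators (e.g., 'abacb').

Answer: pkkkkffkff

Derivation:
Bit 0: prefix='0' (no match yet)
Bit 1: prefix='00' -> emit 'p', reset
Bit 2: prefix='1' -> emit 'k', reset
Bit 3: prefix='1' -> emit 'k', reset
Bit 4: prefix='1' -> emit 'k', reset
Bit 5: prefix='1' -> emit 'k', reset
Bit 6: prefix='0' (no match yet)
Bit 7: prefix='01' -> emit 'f', reset
Bit 8: prefix='0' (no match yet)
Bit 9: prefix='01' -> emit 'f', reset
Bit 10: prefix='1' -> emit 'k', reset
Bit 11: prefix='0' (no match yet)
Bit 12: prefix='01' -> emit 'f', reset
Bit 13: prefix='0' (no match yet)
Bit 14: prefix='01' -> emit 'f', reset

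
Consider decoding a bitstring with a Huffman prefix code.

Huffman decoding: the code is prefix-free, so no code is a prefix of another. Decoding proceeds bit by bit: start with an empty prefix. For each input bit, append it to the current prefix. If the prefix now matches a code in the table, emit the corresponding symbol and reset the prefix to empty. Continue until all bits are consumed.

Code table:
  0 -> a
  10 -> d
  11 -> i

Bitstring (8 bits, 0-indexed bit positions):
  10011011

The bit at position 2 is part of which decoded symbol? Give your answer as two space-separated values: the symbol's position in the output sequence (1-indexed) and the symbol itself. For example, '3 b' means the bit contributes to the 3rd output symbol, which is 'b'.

Answer: 2 a

Derivation:
Bit 0: prefix='1' (no match yet)
Bit 1: prefix='10' -> emit 'd', reset
Bit 2: prefix='0' -> emit 'a', reset
Bit 3: prefix='1' (no match yet)
Bit 4: prefix='11' -> emit 'i', reset
Bit 5: prefix='0' -> emit 'a', reset
Bit 6: prefix='1' (no match yet)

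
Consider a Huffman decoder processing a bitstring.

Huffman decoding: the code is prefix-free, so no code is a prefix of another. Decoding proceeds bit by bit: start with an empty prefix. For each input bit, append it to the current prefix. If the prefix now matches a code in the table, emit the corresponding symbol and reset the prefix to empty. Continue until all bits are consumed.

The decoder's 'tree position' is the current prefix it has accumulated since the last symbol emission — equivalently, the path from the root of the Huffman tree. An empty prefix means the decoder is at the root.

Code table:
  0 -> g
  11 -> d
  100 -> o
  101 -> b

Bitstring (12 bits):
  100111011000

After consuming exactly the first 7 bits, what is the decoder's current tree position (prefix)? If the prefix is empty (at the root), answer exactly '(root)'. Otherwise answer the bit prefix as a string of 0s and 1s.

Bit 0: prefix='1' (no match yet)
Bit 1: prefix='10' (no match yet)
Bit 2: prefix='100' -> emit 'o', reset
Bit 3: prefix='1' (no match yet)
Bit 4: prefix='11' -> emit 'd', reset
Bit 5: prefix='1' (no match yet)
Bit 6: prefix='10' (no match yet)

Answer: 10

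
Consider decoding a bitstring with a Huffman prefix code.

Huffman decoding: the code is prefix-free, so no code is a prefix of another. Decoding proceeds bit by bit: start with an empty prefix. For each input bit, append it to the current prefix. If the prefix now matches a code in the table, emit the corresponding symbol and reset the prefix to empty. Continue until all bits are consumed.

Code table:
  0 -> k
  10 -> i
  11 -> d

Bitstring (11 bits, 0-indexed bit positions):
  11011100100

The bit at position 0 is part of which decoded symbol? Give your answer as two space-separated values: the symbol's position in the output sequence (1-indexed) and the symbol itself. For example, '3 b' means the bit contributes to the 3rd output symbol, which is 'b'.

Bit 0: prefix='1' (no match yet)
Bit 1: prefix='11' -> emit 'd', reset
Bit 2: prefix='0' -> emit 'k', reset
Bit 3: prefix='1' (no match yet)
Bit 4: prefix='11' -> emit 'd', reset

Answer: 1 d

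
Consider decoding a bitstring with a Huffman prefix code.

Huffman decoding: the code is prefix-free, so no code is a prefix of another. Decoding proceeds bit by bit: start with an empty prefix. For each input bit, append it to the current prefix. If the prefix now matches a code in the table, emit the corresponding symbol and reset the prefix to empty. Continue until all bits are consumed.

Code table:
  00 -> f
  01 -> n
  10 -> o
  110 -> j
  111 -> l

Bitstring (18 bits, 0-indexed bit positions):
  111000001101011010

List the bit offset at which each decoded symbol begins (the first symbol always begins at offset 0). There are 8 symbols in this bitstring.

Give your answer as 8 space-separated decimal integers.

Bit 0: prefix='1' (no match yet)
Bit 1: prefix='11' (no match yet)
Bit 2: prefix='111' -> emit 'l', reset
Bit 3: prefix='0' (no match yet)
Bit 4: prefix='00' -> emit 'f', reset
Bit 5: prefix='0' (no match yet)
Bit 6: prefix='00' -> emit 'f', reset
Bit 7: prefix='0' (no match yet)
Bit 8: prefix='01' -> emit 'n', reset
Bit 9: prefix='1' (no match yet)
Bit 10: prefix='10' -> emit 'o', reset
Bit 11: prefix='1' (no match yet)
Bit 12: prefix='10' -> emit 'o', reset
Bit 13: prefix='1' (no match yet)
Bit 14: prefix='11' (no match yet)
Bit 15: prefix='110' -> emit 'j', reset
Bit 16: prefix='1' (no match yet)
Bit 17: prefix='10' -> emit 'o', reset

Answer: 0 3 5 7 9 11 13 16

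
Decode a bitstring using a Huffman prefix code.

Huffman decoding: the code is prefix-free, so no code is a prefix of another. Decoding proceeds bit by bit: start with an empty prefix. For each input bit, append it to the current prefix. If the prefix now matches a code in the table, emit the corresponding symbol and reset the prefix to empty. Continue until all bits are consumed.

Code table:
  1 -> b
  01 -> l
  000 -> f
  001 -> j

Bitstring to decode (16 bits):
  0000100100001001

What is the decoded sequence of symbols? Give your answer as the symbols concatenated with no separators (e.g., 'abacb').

Answer: fljflj

Derivation:
Bit 0: prefix='0' (no match yet)
Bit 1: prefix='00' (no match yet)
Bit 2: prefix='000' -> emit 'f', reset
Bit 3: prefix='0' (no match yet)
Bit 4: prefix='01' -> emit 'l', reset
Bit 5: prefix='0' (no match yet)
Bit 6: prefix='00' (no match yet)
Bit 7: prefix='001' -> emit 'j', reset
Bit 8: prefix='0' (no match yet)
Bit 9: prefix='00' (no match yet)
Bit 10: prefix='000' -> emit 'f', reset
Bit 11: prefix='0' (no match yet)
Bit 12: prefix='01' -> emit 'l', reset
Bit 13: prefix='0' (no match yet)
Bit 14: prefix='00' (no match yet)
Bit 15: prefix='001' -> emit 'j', reset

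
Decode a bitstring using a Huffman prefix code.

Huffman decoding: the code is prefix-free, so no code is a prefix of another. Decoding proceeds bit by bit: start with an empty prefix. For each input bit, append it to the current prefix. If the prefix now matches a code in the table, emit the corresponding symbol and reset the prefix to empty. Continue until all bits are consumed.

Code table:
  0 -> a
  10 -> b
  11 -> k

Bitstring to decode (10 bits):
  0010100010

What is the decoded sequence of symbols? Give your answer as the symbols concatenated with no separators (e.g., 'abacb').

Answer: aabbaab

Derivation:
Bit 0: prefix='0' -> emit 'a', reset
Bit 1: prefix='0' -> emit 'a', reset
Bit 2: prefix='1' (no match yet)
Bit 3: prefix='10' -> emit 'b', reset
Bit 4: prefix='1' (no match yet)
Bit 5: prefix='10' -> emit 'b', reset
Bit 6: prefix='0' -> emit 'a', reset
Bit 7: prefix='0' -> emit 'a', reset
Bit 8: prefix='1' (no match yet)
Bit 9: prefix='10' -> emit 'b', reset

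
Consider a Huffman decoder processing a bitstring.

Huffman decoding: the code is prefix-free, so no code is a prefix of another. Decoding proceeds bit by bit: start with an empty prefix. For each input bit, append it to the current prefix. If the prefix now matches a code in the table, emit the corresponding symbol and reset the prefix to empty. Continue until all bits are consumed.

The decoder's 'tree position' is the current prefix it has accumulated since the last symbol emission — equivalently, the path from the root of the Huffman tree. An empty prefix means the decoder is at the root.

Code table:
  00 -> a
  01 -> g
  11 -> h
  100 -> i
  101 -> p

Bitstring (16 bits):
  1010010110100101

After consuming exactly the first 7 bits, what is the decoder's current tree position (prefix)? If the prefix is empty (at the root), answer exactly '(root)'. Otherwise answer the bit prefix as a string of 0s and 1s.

Bit 0: prefix='1' (no match yet)
Bit 1: prefix='10' (no match yet)
Bit 2: prefix='101' -> emit 'p', reset
Bit 3: prefix='0' (no match yet)
Bit 4: prefix='00' -> emit 'a', reset
Bit 5: prefix='1' (no match yet)
Bit 6: prefix='10' (no match yet)

Answer: 10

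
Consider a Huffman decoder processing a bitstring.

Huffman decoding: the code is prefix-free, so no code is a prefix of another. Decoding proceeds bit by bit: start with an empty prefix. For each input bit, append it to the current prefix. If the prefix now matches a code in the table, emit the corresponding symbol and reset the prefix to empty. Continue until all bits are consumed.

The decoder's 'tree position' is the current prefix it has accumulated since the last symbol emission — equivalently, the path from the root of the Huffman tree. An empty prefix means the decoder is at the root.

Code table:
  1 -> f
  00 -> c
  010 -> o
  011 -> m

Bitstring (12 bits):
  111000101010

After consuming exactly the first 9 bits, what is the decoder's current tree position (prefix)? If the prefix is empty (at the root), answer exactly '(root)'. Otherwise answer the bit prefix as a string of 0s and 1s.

Answer: (root)

Derivation:
Bit 0: prefix='1' -> emit 'f', reset
Bit 1: prefix='1' -> emit 'f', reset
Bit 2: prefix='1' -> emit 'f', reset
Bit 3: prefix='0' (no match yet)
Bit 4: prefix='00' -> emit 'c', reset
Bit 5: prefix='0' (no match yet)
Bit 6: prefix='01' (no match yet)
Bit 7: prefix='010' -> emit 'o', reset
Bit 8: prefix='1' -> emit 'f', reset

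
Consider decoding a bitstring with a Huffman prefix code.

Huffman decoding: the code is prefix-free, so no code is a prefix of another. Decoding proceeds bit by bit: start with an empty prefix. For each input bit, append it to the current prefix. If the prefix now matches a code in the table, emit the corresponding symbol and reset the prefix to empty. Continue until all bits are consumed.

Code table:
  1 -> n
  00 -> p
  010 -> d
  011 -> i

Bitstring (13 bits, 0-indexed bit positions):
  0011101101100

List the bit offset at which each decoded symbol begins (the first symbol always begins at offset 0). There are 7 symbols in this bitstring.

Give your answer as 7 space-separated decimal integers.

Bit 0: prefix='0' (no match yet)
Bit 1: prefix='00' -> emit 'p', reset
Bit 2: prefix='1' -> emit 'n', reset
Bit 3: prefix='1' -> emit 'n', reset
Bit 4: prefix='1' -> emit 'n', reset
Bit 5: prefix='0' (no match yet)
Bit 6: prefix='01' (no match yet)
Bit 7: prefix='011' -> emit 'i', reset
Bit 8: prefix='0' (no match yet)
Bit 9: prefix='01' (no match yet)
Bit 10: prefix='011' -> emit 'i', reset
Bit 11: prefix='0' (no match yet)
Bit 12: prefix='00' -> emit 'p', reset

Answer: 0 2 3 4 5 8 11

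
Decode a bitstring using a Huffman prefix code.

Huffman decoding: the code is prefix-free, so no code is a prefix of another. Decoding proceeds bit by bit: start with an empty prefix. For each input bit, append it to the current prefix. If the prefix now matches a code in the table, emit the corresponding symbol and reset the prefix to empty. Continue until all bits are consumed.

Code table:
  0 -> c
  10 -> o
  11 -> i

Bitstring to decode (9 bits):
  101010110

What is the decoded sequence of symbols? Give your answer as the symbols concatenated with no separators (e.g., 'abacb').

Bit 0: prefix='1' (no match yet)
Bit 1: prefix='10' -> emit 'o', reset
Bit 2: prefix='1' (no match yet)
Bit 3: prefix='10' -> emit 'o', reset
Bit 4: prefix='1' (no match yet)
Bit 5: prefix='10' -> emit 'o', reset
Bit 6: prefix='1' (no match yet)
Bit 7: prefix='11' -> emit 'i', reset
Bit 8: prefix='0' -> emit 'c', reset

Answer: oooic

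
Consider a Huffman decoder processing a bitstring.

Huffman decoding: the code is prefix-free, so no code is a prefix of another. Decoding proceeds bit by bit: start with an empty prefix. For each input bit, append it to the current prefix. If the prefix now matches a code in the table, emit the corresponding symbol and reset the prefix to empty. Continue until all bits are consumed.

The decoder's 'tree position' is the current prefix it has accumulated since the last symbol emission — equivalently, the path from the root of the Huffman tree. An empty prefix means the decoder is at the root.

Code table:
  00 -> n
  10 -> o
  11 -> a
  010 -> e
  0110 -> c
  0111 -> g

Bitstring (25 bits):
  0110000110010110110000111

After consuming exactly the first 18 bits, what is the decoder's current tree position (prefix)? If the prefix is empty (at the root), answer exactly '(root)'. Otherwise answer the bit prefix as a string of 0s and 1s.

Bit 0: prefix='0' (no match yet)
Bit 1: prefix='01' (no match yet)
Bit 2: prefix='011' (no match yet)
Bit 3: prefix='0110' -> emit 'c', reset
Bit 4: prefix='0' (no match yet)
Bit 5: prefix='00' -> emit 'n', reset
Bit 6: prefix='0' (no match yet)
Bit 7: prefix='01' (no match yet)
Bit 8: prefix='011' (no match yet)
Bit 9: prefix='0110' -> emit 'c', reset
Bit 10: prefix='0' (no match yet)
Bit 11: prefix='01' (no match yet)
Bit 12: prefix='010' -> emit 'e', reset
Bit 13: prefix='1' (no match yet)
Bit 14: prefix='11' -> emit 'a', reset
Bit 15: prefix='0' (no match yet)
Bit 16: prefix='01' (no match yet)
Bit 17: prefix='011' (no match yet)

Answer: 011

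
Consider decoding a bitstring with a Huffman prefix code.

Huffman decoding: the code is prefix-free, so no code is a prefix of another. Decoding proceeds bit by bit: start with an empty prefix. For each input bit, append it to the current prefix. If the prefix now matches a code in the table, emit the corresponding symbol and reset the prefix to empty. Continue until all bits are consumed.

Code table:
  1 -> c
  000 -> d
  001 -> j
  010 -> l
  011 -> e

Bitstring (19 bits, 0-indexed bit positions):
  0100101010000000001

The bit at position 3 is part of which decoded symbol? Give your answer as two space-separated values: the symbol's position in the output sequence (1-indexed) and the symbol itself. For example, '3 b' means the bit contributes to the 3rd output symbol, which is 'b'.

Answer: 2 l

Derivation:
Bit 0: prefix='0' (no match yet)
Bit 1: prefix='01' (no match yet)
Bit 2: prefix='010' -> emit 'l', reset
Bit 3: prefix='0' (no match yet)
Bit 4: prefix='01' (no match yet)
Bit 5: prefix='010' -> emit 'l', reset
Bit 6: prefix='1' -> emit 'c', reset
Bit 7: prefix='0' (no match yet)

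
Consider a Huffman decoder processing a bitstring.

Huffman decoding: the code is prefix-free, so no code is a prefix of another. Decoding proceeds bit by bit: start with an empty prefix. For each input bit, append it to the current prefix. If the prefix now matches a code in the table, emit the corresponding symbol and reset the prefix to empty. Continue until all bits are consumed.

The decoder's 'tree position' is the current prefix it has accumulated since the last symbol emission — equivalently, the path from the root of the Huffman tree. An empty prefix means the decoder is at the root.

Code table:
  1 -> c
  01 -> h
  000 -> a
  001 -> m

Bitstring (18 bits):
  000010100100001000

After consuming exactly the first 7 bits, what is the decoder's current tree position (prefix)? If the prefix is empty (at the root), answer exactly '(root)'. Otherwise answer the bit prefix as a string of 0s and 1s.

Bit 0: prefix='0' (no match yet)
Bit 1: prefix='00' (no match yet)
Bit 2: prefix='000' -> emit 'a', reset
Bit 3: prefix='0' (no match yet)
Bit 4: prefix='01' -> emit 'h', reset
Bit 5: prefix='0' (no match yet)
Bit 6: prefix='01' -> emit 'h', reset

Answer: (root)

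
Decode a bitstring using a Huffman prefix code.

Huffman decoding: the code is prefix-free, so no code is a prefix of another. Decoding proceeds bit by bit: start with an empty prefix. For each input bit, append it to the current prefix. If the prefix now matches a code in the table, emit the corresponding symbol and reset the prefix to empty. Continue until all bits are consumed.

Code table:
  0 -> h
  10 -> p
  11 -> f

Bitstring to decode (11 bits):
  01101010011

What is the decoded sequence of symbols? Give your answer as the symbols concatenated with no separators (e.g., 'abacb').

Bit 0: prefix='0' -> emit 'h', reset
Bit 1: prefix='1' (no match yet)
Bit 2: prefix='11' -> emit 'f', reset
Bit 3: prefix='0' -> emit 'h', reset
Bit 4: prefix='1' (no match yet)
Bit 5: prefix='10' -> emit 'p', reset
Bit 6: prefix='1' (no match yet)
Bit 7: prefix='10' -> emit 'p', reset
Bit 8: prefix='0' -> emit 'h', reset
Bit 9: prefix='1' (no match yet)
Bit 10: prefix='11' -> emit 'f', reset

Answer: hfhpphf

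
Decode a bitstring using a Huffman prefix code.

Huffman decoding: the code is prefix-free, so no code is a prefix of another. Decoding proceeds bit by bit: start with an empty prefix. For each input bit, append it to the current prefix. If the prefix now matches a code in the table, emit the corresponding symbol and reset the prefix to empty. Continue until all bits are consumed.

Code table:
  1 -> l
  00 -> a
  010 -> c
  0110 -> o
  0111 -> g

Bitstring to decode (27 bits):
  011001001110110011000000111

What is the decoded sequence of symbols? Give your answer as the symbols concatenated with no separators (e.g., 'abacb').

Answer: ocgooaag

Derivation:
Bit 0: prefix='0' (no match yet)
Bit 1: prefix='01' (no match yet)
Bit 2: prefix='011' (no match yet)
Bit 3: prefix='0110' -> emit 'o', reset
Bit 4: prefix='0' (no match yet)
Bit 5: prefix='01' (no match yet)
Bit 6: prefix='010' -> emit 'c', reset
Bit 7: prefix='0' (no match yet)
Bit 8: prefix='01' (no match yet)
Bit 9: prefix='011' (no match yet)
Bit 10: prefix='0111' -> emit 'g', reset
Bit 11: prefix='0' (no match yet)
Bit 12: prefix='01' (no match yet)
Bit 13: prefix='011' (no match yet)
Bit 14: prefix='0110' -> emit 'o', reset
Bit 15: prefix='0' (no match yet)
Bit 16: prefix='01' (no match yet)
Bit 17: prefix='011' (no match yet)
Bit 18: prefix='0110' -> emit 'o', reset
Bit 19: prefix='0' (no match yet)
Bit 20: prefix='00' -> emit 'a', reset
Bit 21: prefix='0' (no match yet)
Bit 22: prefix='00' -> emit 'a', reset
Bit 23: prefix='0' (no match yet)
Bit 24: prefix='01' (no match yet)
Bit 25: prefix='011' (no match yet)
Bit 26: prefix='0111' -> emit 'g', reset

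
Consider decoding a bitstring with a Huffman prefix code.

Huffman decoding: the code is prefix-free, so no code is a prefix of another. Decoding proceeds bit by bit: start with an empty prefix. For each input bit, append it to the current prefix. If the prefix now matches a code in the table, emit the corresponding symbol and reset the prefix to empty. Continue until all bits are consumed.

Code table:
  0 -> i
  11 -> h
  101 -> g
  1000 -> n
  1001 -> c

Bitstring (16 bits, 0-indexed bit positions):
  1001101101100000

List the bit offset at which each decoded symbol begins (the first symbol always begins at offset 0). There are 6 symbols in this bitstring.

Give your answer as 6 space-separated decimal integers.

Answer: 0 4 7 10 14 15

Derivation:
Bit 0: prefix='1' (no match yet)
Bit 1: prefix='10' (no match yet)
Bit 2: prefix='100' (no match yet)
Bit 3: prefix='1001' -> emit 'c', reset
Bit 4: prefix='1' (no match yet)
Bit 5: prefix='10' (no match yet)
Bit 6: prefix='101' -> emit 'g', reset
Bit 7: prefix='1' (no match yet)
Bit 8: prefix='10' (no match yet)
Bit 9: prefix='101' -> emit 'g', reset
Bit 10: prefix='1' (no match yet)
Bit 11: prefix='10' (no match yet)
Bit 12: prefix='100' (no match yet)
Bit 13: prefix='1000' -> emit 'n', reset
Bit 14: prefix='0' -> emit 'i', reset
Bit 15: prefix='0' -> emit 'i', reset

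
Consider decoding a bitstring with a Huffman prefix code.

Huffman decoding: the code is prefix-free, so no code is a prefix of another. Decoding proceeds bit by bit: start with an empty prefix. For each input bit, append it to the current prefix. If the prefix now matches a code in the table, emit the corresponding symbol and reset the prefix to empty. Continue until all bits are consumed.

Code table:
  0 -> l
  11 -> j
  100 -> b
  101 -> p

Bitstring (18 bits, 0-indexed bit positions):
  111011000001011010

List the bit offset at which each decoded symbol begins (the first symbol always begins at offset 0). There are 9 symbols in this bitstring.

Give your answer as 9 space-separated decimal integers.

Bit 0: prefix='1' (no match yet)
Bit 1: prefix='11' -> emit 'j', reset
Bit 2: prefix='1' (no match yet)
Bit 3: prefix='10' (no match yet)
Bit 4: prefix='101' -> emit 'p', reset
Bit 5: prefix='1' (no match yet)
Bit 6: prefix='10' (no match yet)
Bit 7: prefix='100' -> emit 'b', reset
Bit 8: prefix='0' -> emit 'l', reset
Bit 9: prefix='0' -> emit 'l', reset
Bit 10: prefix='0' -> emit 'l', reset
Bit 11: prefix='1' (no match yet)
Bit 12: prefix='10' (no match yet)
Bit 13: prefix='101' -> emit 'p', reset
Bit 14: prefix='1' (no match yet)
Bit 15: prefix='10' (no match yet)
Bit 16: prefix='101' -> emit 'p', reset
Bit 17: prefix='0' -> emit 'l', reset

Answer: 0 2 5 8 9 10 11 14 17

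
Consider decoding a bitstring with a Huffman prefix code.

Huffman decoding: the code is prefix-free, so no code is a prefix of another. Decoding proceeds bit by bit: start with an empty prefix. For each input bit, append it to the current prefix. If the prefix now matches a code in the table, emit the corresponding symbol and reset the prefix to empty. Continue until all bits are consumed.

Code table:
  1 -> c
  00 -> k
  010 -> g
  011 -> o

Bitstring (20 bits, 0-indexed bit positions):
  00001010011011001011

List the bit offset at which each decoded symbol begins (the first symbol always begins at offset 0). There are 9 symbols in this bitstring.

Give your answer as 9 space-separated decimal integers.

Answer: 0 2 4 5 8 11 14 16 17

Derivation:
Bit 0: prefix='0' (no match yet)
Bit 1: prefix='00' -> emit 'k', reset
Bit 2: prefix='0' (no match yet)
Bit 3: prefix='00' -> emit 'k', reset
Bit 4: prefix='1' -> emit 'c', reset
Bit 5: prefix='0' (no match yet)
Bit 6: prefix='01' (no match yet)
Bit 7: prefix='010' -> emit 'g', reset
Bit 8: prefix='0' (no match yet)
Bit 9: prefix='01' (no match yet)
Bit 10: prefix='011' -> emit 'o', reset
Bit 11: prefix='0' (no match yet)
Bit 12: prefix='01' (no match yet)
Bit 13: prefix='011' -> emit 'o', reset
Bit 14: prefix='0' (no match yet)
Bit 15: prefix='00' -> emit 'k', reset
Bit 16: prefix='1' -> emit 'c', reset
Bit 17: prefix='0' (no match yet)
Bit 18: prefix='01' (no match yet)
Bit 19: prefix='011' -> emit 'o', reset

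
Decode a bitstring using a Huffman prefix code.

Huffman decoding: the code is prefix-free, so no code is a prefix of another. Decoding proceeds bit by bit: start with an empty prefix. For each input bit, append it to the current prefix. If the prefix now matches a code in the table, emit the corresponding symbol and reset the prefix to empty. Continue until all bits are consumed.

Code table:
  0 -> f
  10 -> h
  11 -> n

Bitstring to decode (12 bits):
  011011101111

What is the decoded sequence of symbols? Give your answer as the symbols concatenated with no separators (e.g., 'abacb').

Bit 0: prefix='0' -> emit 'f', reset
Bit 1: prefix='1' (no match yet)
Bit 2: prefix='11' -> emit 'n', reset
Bit 3: prefix='0' -> emit 'f', reset
Bit 4: prefix='1' (no match yet)
Bit 5: prefix='11' -> emit 'n', reset
Bit 6: prefix='1' (no match yet)
Bit 7: prefix='10' -> emit 'h', reset
Bit 8: prefix='1' (no match yet)
Bit 9: prefix='11' -> emit 'n', reset
Bit 10: prefix='1' (no match yet)
Bit 11: prefix='11' -> emit 'n', reset

Answer: fnfnhnn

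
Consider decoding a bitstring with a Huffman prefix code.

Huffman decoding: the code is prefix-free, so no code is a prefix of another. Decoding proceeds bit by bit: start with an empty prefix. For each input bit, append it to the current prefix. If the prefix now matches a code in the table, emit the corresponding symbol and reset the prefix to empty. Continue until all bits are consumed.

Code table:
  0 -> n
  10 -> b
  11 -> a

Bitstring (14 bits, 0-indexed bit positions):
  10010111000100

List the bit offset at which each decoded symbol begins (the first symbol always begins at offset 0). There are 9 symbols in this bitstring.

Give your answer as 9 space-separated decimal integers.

Answer: 0 2 3 5 7 9 10 11 13

Derivation:
Bit 0: prefix='1' (no match yet)
Bit 1: prefix='10' -> emit 'b', reset
Bit 2: prefix='0' -> emit 'n', reset
Bit 3: prefix='1' (no match yet)
Bit 4: prefix='10' -> emit 'b', reset
Bit 5: prefix='1' (no match yet)
Bit 6: prefix='11' -> emit 'a', reset
Bit 7: prefix='1' (no match yet)
Bit 8: prefix='10' -> emit 'b', reset
Bit 9: prefix='0' -> emit 'n', reset
Bit 10: prefix='0' -> emit 'n', reset
Bit 11: prefix='1' (no match yet)
Bit 12: prefix='10' -> emit 'b', reset
Bit 13: prefix='0' -> emit 'n', reset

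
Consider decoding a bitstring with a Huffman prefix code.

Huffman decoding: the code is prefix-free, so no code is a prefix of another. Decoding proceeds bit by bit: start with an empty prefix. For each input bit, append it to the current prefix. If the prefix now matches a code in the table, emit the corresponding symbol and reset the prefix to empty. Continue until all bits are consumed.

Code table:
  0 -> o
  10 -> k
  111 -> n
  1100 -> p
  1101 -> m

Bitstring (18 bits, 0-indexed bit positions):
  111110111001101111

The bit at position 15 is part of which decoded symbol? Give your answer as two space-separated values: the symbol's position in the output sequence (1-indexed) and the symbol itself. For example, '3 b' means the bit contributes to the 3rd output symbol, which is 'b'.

Answer: 5 n

Derivation:
Bit 0: prefix='1' (no match yet)
Bit 1: prefix='11' (no match yet)
Bit 2: prefix='111' -> emit 'n', reset
Bit 3: prefix='1' (no match yet)
Bit 4: prefix='11' (no match yet)
Bit 5: prefix='110' (no match yet)
Bit 6: prefix='1101' -> emit 'm', reset
Bit 7: prefix='1' (no match yet)
Bit 8: prefix='11' (no match yet)
Bit 9: prefix='110' (no match yet)
Bit 10: prefix='1100' -> emit 'p', reset
Bit 11: prefix='1' (no match yet)
Bit 12: prefix='11' (no match yet)
Bit 13: prefix='110' (no match yet)
Bit 14: prefix='1101' -> emit 'm', reset
Bit 15: prefix='1' (no match yet)
Bit 16: prefix='11' (no match yet)
Bit 17: prefix='111' -> emit 'n', reset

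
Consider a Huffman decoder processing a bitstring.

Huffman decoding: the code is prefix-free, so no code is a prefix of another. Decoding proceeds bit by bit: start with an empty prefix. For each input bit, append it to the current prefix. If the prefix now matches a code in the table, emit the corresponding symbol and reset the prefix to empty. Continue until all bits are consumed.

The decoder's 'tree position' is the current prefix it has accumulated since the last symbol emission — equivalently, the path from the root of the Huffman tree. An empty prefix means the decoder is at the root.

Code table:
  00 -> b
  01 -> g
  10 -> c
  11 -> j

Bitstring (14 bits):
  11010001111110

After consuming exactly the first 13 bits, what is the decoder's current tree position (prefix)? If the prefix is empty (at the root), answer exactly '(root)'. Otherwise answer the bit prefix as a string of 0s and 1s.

Bit 0: prefix='1' (no match yet)
Bit 1: prefix='11' -> emit 'j', reset
Bit 2: prefix='0' (no match yet)
Bit 3: prefix='01' -> emit 'g', reset
Bit 4: prefix='0' (no match yet)
Bit 5: prefix='00' -> emit 'b', reset
Bit 6: prefix='0' (no match yet)
Bit 7: prefix='01' -> emit 'g', reset
Bit 8: prefix='1' (no match yet)
Bit 9: prefix='11' -> emit 'j', reset
Bit 10: prefix='1' (no match yet)
Bit 11: prefix='11' -> emit 'j', reset
Bit 12: prefix='1' (no match yet)

Answer: 1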